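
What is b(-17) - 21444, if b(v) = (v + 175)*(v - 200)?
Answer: -55730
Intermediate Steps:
b(v) = (-200 + v)*(175 + v) (b(v) = (175 + v)*(-200 + v) = (-200 + v)*(175 + v))
b(-17) - 21444 = (-35000 + (-17)**2 - 25*(-17)) - 21444 = (-35000 + 289 + 425) - 21444 = -34286 - 21444 = -55730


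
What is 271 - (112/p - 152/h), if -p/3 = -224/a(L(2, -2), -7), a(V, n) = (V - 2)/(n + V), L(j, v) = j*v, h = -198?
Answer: 26744/99 ≈ 270.14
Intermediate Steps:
a(V, n) = (-2 + V)/(V + n)
p = 1232 (p = -(-672)/((-2 + 2*(-2))/(2*(-2) - 7)) = -(-672)/((-2 - 4)/(-4 - 7)) = -(-672)/(-6/(-11)) = -(-672)/((-1/11*(-6))) = -(-672)/6/11 = -(-672)*11/6 = -3*(-1232/3) = 1232)
271 - (112/p - 152/h) = 271 - (112/1232 - 152/(-198)) = 271 - (112*(1/1232) - 152*(-1/198)) = 271 - (1/11 + 76/99) = 271 - 1*85/99 = 271 - 85/99 = 26744/99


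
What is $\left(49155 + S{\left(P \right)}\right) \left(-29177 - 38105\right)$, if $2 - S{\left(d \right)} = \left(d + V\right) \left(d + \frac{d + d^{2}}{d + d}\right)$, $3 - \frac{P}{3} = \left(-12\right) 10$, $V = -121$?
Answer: $5936627270$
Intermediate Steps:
$P = 369$ ($P = 9 - 3 \left(\left(-12\right) 10\right) = 9 - -360 = 9 + 360 = 369$)
$S{\left(d \right)} = 2 - \left(-121 + d\right) \left(d + \frac{d + d^{2}}{2 d}\right)$ ($S{\left(d \right)} = 2 - \left(d - 121\right) \left(d + \frac{d + d^{2}}{d + d}\right) = 2 - \left(-121 + d\right) \left(d + \frac{d + d^{2}}{2 d}\right)$)
$\left(49155 + S{\left(P \right)}\right) \left(-29177 - 38105\right) = \left(49155 + \left(\frac{125}{2} + 181 \cdot 369 - \frac{3 \cdot 369^{2}}{2}\right)\right) \left(-29177 - 38105\right) = \left(49155 + \left(\frac{125}{2} + 66789 - \frac{408483}{2}\right)\right) \left(-67282\right) = \left(49155 - 137390\right) \left(-67282\right) = \left(-88235\right) \left(-67282\right) = 5936627270$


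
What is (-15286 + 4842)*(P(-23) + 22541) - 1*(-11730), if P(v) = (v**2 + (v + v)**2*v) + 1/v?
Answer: 6149227010/23 ≈ 2.6736e+8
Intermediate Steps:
P(v) = 1/v + v**2 + 4*v**3 (P(v) = (v**2 + (2*v)**2*v) + 1/v = (v**2 + (4*v**2)*v) + 1/v = (v**2 + 4*v**3) + 1/v = 1/v + v**2 + 4*v**3)
(-15286 + 4842)*(P(-23) + 22541) - 1*(-11730) = (-15286 + 4842)*((1 + (-23)**3*(1 + 4*(-23)))/(-23) + 22541) - 1*(-11730) = -10444*(-(1 - 12167*(1 - 92))/23 + 22541) + 11730 = -10444*(-(1 - 12167*(-91))/23 + 22541) + 11730 = -10444*(-(1 + 1107197)/23 + 22541) + 11730 = -10444*(-1/23*1107198 + 22541) + 11730 = -10444*(-1107198/23 + 22541) + 11730 = -10444*(-588755/23) + 11730 = 6148957220/23 + 11730 = 6149227010/23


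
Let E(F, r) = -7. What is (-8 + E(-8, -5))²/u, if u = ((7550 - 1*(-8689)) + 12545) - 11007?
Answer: 225/17777 ≈ 0.012657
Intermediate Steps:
u = 17777 (u = ((7550 + 8689) + 12545) - 11007 = (16239 + 12545) - 11007 = 28784 - 11007 = 17777)
(-8 + E(-8, -5))²/u = (-8 - 7)²/17777 = (-15)²*(1/17777) = 225*(1/17777) = 225/17777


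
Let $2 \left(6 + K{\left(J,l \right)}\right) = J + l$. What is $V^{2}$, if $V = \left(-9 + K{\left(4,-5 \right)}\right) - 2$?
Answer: $\frac{1225}{4} \approx 306.25$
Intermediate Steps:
$K{\left(J,l \right)} = -6 + \frac{J}{2} + \frac{l}{2}$ ($K{\left(J,l \right)} = -6 + \frac{J + l}{2} = -6 + \left(\frac{J}{2} + \frac{l}{2}\right) = -6 + \frac{J}{2} + \frac{l}{2}$)
$V = - \frac{35}{2}$ ($V = \left(-9 + \left(-6 + \frac{1}{2} \cdot 4 + \frac{1}{2} \left(-5\right)\right)\right) - 2 = \left(-9 - \frac{13}{2}\right) - 2 = - \frac{31}{2} - 2 = - \frac{35}{2} \approx -17.5$)
$V^{2} = \left(- \frac{35}{2}\right)^{2} = \frac{1225}{4}$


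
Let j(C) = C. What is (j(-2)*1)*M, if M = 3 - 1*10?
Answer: 14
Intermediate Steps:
M = -7 (M = 3 - 10 = -7)
(j(-2)*1)*M = -2*1*(-7) = -2*(-7) = 14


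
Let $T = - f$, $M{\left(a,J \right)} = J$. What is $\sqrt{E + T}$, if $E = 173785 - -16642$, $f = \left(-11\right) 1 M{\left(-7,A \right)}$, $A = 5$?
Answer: $\sqrt{190482} \approx 436.44$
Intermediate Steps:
$f = -55$ ($f = \left(-11\right) 1 \cdot 5 = \left(-11\right) 5 = -55$)
$T = 55$ ($T = \left(-1\right) \left(-55\right) = 55$)
$E = 190427$ ($E = 173785 + 16642 = 190427$)
$\sqrt{E + T} = \sqrt{190427 + 55} = \sqrt{190482}$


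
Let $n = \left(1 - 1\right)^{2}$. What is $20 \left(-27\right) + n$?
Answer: $-540$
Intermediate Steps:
$n = 0$ ($n = 0^{2} = 0$)
$20 \left(-27\right) + n = 20 \left(-27\right) + 0 = -540 + 0 = -540$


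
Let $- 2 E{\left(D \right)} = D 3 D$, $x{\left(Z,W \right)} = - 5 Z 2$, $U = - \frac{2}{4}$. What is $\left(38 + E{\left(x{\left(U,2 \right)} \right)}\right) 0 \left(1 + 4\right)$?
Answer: $0$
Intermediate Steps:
$U = - \frac{1}{2}$ ($U = \left(-2\right) \frac{1}{4} = - \frac{1}{2} \approx -0.5$)
$x{\left(Z,W \right)} = - 10 Z$
$E{\left(D \right)} = - \frac{3 D^{2}}{2}$ ($E{\left(D \right)} = - \frac{D 3 D}{2} = - \frac{3 D D}{2} = - \frac{3 D^{2}}{2}$)
$\left(38 + E{\left(x{\left(U,2 \right)} \right)}\right) 0 \left(1 + 4\right) = \left(38 - \frac{3 \left(\left(-10\right) \left(- \frac{1}{2}\right)\right)^{2}}{2}\right) 0 \left(1 + 4\right) = \left(38 - \frac{3 \cdot 5^{2}}{2}\right) 0 \cdot 5 = \left(38 - \frac{75}{2}\right) 0 = \frac{1}{2} \cdot 0 = 0$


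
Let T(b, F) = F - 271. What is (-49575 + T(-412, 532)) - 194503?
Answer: -243817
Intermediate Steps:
T(b, F) = -271 + F
(-49575 + T(-412, 532)) - 194503 = (-49575 + (-271 + 532)) - 194503 = (-49575 + 261) - 194503 = -49314 - 194503 = -243817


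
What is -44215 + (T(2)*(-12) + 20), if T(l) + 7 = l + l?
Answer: -44159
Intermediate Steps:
T(l) = -7 + 2*l (T(l) = -7 + (l + l) = -7 + 2*l)
-44215 + (T(2)*(-12) + 20) = -44215 + ((-7 + 2*2)*(-12) + 20) = -44215 + ((-7 + 4)*(-12) + 20) = -44215 + (-3*(-12) + 20) = -44215 + (36 + 20) = -44215 + 56 = -44159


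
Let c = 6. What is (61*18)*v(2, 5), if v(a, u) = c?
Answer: 6588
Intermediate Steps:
v(a, u) = 6
(61*18)*v(2, 5) = (61*18)*6 = 1098*6 = 6588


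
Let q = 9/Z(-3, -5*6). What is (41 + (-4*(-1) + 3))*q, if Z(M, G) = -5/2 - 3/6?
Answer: -144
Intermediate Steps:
Z(M, G) = -3 (Z(M, G) = -5*1/2 - 3*1/6 = -5/2 - 1/2 = -3)
q = -3 (q = 9/(-3) = 9*(-1/3) = -3)
(41 + (-4*(-1) + 3))*q = (41 + (-4*(-1) + 3))*(-3) = (41 + (4 + 3))*(-3) = (41 + 7)*(-3) = 48*(-3) = -144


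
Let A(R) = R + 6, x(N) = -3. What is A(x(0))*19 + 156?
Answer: 213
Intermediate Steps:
A(R) = 6 + R
A(x(0))*19 + 156 = (6 - 3)*19 + 156 = 3*19 + 156 = 57 + 156 = 213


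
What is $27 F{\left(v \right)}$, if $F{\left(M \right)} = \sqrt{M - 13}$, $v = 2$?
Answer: $27 i \sqrt{11} \approx 89.549 i$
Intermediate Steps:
$F{\left(M \right)} = \sqrt{-13 + M}$
$27 F{\left(v \right)} = 27 \sqrt{-13 + 2} = 27 \sqrt{-11} = 27 i \sqrt{11}$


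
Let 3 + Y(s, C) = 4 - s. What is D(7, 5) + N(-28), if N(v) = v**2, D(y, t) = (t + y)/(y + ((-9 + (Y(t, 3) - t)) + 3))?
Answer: 1565/2 ≈ 782.50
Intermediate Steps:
Y(s, C) = 1 - s (Y(s, C) = -3 + (4 - s) = 1 - s)
D(y, t) = (t + y)/(-5 + y - 2*t) (D(y, t) = (t + y)/(y + ((-9 + ((1 - t) - t)) + 3)) = (t + y)/(y + ((-9 + (1 - 2*t)) + 3)) = (t + y)/(y + ((-8 - 2*t) + 3)) = (t + y)/(y + (-5 - 2*t)) = (t + y)/(-5 + y - 2*t))
D(7, 5) + N(-28) = (5 + 7)/(-5 + 7 - 2*5) + (-28)**2 = 12/(-5 + 7 - 10) + 784 = 12/(-8) + 784 = -1/8*12 + 784 = -3/2 + 784 = 1565/2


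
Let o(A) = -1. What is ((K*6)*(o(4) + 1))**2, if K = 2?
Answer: 0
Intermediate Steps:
((K*6)*(o(4) + 1))**2 = ((2*6)*(-1 + 1))**2 = (12*0)**2 = 0**2 = 0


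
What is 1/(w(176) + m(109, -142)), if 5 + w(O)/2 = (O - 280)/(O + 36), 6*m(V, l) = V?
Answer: 318/2285 ≈ 0.13917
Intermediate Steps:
m(V, l) = V/6
w(O) = -10 + 2*(-280 + O)/(36 + O) (w(O) = -10 + 2*((O - 280)/(O + 36)) = -10 + 2*((-280 + O)/(36 + O)) = -10 + 2*(-280 + O)/(36 + O))
1/(w(176) + m(109, -142)) = 1/(8*(-115 - 1*176)/(36 + 176) + (⅙)*109) = 1/(8*(-115 - 176)/212 + 109/6) = 1/(8*(1/212)*(-291) + 109/6) = 1/(-582/53 + 109/6) = 1/(2285/318) = 318/2285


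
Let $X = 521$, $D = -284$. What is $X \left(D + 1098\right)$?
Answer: $424094$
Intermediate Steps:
$X \left(D + 1098\right) = 521 \left(-284 + 1098\right) = 521 \cdot 814 = 424094$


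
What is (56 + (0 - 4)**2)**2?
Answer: 5184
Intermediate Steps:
(56 + (0 - 4)**2)**2 = (56 + (-4)**2)**2 = (56 + 16)**2 = 72**2 = 5184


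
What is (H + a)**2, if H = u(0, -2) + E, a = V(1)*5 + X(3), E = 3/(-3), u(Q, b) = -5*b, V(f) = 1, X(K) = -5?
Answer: 81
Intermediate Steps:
E = -1 (E = 3*(-1/3) = -1)
a = 0 (a = 1*5 - 5 = 5 - 5 = 0)
H = 9 (H = -5*(-2) - 1 = 10 - 1 = 9)
(H + a)**2 = (9 + 0)**2 = 9**2 = 81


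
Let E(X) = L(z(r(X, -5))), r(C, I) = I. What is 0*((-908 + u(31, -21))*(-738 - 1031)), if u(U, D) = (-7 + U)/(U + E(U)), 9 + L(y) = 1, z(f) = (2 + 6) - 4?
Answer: 0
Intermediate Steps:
z(f) = 4 (z(f) = 8 - 4 = 4)
L(y) = -8 (L(y) = -9 + 1 = -8)
E(X) = -8
u(U, D) = (-7 + U)/(-8 + U) (u(U, D) = (-7 + U)/(U - 8) = (-7 + U)/(-8 + U))
0*((-908 + u(31, -21))*(-738 - 1031)) = 0*((-908 + (-7 + 31)/(-8 + 31))*(-738 - 1031)) = 0*((-908 + 24/23)*(-1769)) = 0*(-20860/23*(-1769)) = 0*(36901340/23) = 0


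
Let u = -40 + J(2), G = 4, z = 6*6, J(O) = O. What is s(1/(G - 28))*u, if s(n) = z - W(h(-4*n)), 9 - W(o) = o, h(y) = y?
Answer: -3097/3 ≈ -1032.3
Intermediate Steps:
W(o) = 9 - o
z = 36
u = -38 (u = -40 + 2 = -38)
s(n) = 27 - 4*n (s(n) = 36 - (9 - (-4)*n) = 36 - (9 + 4*n) = 36 + (-9 - 4*n) = 27 - 4*n)
s(1/(G - 28))*u = (27 - 4/(4 - 28))*(-38) = (27 - 4/(-24))*(-38) = (27 - 4*(-1/24))*(-38) = (27 + 1/6)*(-38) = (163/6)*(-38) = -3097/3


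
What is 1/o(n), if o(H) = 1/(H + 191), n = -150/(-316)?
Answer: 30253/158 ≈ 191.47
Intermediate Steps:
n = 75/158 (n = -150*(-1/316) = 75/158 ≈ 0.47468)
o(H) = 1/(191 + H)
1/o(n) = 1/(1/(191 + 75/158)) = 1/(1/(30253/158)) = 1/(158/30253) = 30253/158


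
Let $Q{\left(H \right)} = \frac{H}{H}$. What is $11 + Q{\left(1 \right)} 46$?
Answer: $57$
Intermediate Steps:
$Q{\left(H \right)} = 1$
$11 + Q{\left(1 \right)} 46 = 11 + 1 \cdot 46 = 11 + 46 = 57$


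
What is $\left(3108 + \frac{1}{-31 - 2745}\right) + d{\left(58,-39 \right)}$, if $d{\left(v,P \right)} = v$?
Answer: $\frac{8788815}{2776} \approx 3166.0$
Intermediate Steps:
$\left(3108 + \frac{1}{-31 - 2745}\right) + d{\left(58,-39 \right)} = \left(3108 + \frac{1}{-31 - 2745}\right) + 58 = \left(3108 + \frac{1}{-2776}\right) + 58 = \left(3108 - \frac{1}{2776}\right) + 58 = \frac{8627807}{2776} + 58 = \frac{8788815}{2776}$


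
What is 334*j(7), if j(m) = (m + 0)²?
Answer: 16366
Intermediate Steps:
j(m) = m²
334*j(7) = 334*7² = 334*49 = 16366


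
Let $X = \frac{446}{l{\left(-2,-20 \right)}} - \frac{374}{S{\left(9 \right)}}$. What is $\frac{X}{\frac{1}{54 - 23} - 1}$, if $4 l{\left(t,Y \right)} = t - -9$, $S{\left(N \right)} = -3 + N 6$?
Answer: $- \frac{80569}{315} \approx -255.77$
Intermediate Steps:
$S{\left(N \right)} = -3 + 6 N$
$l{\left(t,Y \right)} = \frac{9}{4} + \frac{t}{4}$ ($l{\left(t,Y \right)} = \frac{t - -9}{4} = \frac{t + 9}{4} = \frac{9 + t}{4} = \frac{9}{4} + \frac{t}{4}$)
$X = \frac{5198}{21}$ ($X = \frac{446}{\frac{9}{4} + \frac{1}{4} \left(-2\right)} - \frac{374}{-3 + 6 \cdot 9} = \frac{446}{\frac{9}{4} - \frac{1}{2}} - \frac{374}{-3 + 54} = \frac{446}{\frac{7}{4}} - \frac{374}{51} = 446 \cdot \frac{4}{7} - \frac{22}{3} = \frac{1784}{7} - \frac{22}{3} = \frac{5198}{21} \approx 247.52$)
$\frac{X}{\frac{1}{54 - 23} - 1} = \frac{1}{\frac{1}{54 - 23} - 1} \cdot \frac{5198}{21} = \frac{1}{\frac{1}{31} - 1} \cdot \frac{5198}{21} = \frac{1}{- \frac{30}{31}} \cdot \frac{5198}{21} = \left(- \frac{31}{30}\right) \frac{5198}{21} = - \frac{80569}{315}$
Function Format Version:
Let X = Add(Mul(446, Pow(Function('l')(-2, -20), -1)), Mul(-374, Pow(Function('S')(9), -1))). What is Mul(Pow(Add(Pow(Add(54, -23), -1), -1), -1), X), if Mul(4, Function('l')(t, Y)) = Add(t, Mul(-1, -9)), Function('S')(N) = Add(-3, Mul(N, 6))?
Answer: Rational(-80569, 315) ≈ -255.77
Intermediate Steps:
Function('S')(N) = Add(-3, Mul(6, N))
Function('l')(t, Y) = Add(Rational(9, 4), Mul(Rational(1, 4), t)) (Function('l')(t, Y) = Mul(Rational(1, 4), Add(t, Mul(-1, -9))) = Mul(Rational(1, 4), Add(t, 9)) = Mul(Rational(1, 4), Add(9, t)) = Add(Rational(9, 4), Mul(Rational(1, 4), t)))
X = Rational(5198, 21) (X = Add(Mul(446, Pow(Add(Rational(9, 4), Mul(Rational(1, 4), -2)), -1)), Mul(-374, Pow(Add(-3, Mul(6, 9)), -1))) = Add(Mul(446, Pow(Add(Rational(9, 4), Rational(-1, 2)), -1)), Mul(-374, Pow(Add(-3, 54), -1))) = Add(Mul(446, Pow(Rational(7, 4), -1)), Mul(-374, Pow(51, -1))) = Add(Mul(446, Rational(4, 7)), Mul(-374, Rational(1, 51))) = Add(Rational(1784, 7), Rational(-22, 3)) = Rational(5198, 21) ≈ 247.52)
Mul(Pow(Add(Pow(Add(54, -23), -1), -1), -1), X) = Mul(Pow(Add(Pow(Add(54, -23), -1), -1), -1), Rational(5198, 21)) = Mul(Pow(Add(Pow(31, -1), -1), -1), Rational(5198, 21)) = Mul(Pow(Add(Rational(1, 31), -1), -1), Rational(5198, 21)) = Mul(Pow(Rational(-30, 31), -1), Rational(5198, 21)) = Mul(Rational(-31, 30), Rational(5198, 21)) = Rational(-80569, 315)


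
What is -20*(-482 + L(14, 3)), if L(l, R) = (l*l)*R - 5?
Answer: -2020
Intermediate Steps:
L(l, R) = -5 + R*l**2 (L(l, R) = l**2*R - 5 = R*l**2 - 5 = -5 + R*l**2)
-20*(-482 + L(14, 3)) = -20*(-482 + (-5 + 3*14**2)) = -20*(-482 + (-5 + 3*196)) = -20*(-482 + (-5 + 588)) = -20*(-482 + 583) = -20*101 = -2020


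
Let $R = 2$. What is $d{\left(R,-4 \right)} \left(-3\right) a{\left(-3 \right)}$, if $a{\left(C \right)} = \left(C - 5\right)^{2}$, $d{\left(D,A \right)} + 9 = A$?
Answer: $2496$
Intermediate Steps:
$d{\left(D,A \right)} = -9 + A$
$a{\left(C \right)} = \left(-5 + C\right)^{2}$
$d{\left(R,-4 \right)} \left(-3\right) a{\left(-3 \right)} = \left(-9 - 4\right) \left(-3\right) \left(-5 - 3\right)^{2} = \left(-13\right) \left(-3\right) \left(-8\right)^{2} = 39 \cdot 64 = 2496$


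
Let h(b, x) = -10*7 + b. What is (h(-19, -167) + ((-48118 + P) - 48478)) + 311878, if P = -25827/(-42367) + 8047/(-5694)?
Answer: 3993266929031/18556746 ≈ 2.1519e+5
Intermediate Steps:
P = -14912947/18556746 (P = -25827*(-1/42367) + 8047*(-1/5694) = 25827/42367 - 619/438 = -14912947/18556746 ≈ -0.80364)
h(b, x) = -70 + b
(h(-19, -167) + ((-48118 + P) - 48478)) + 311878 = ((-70 - 19) + ((-48118 - 14912947/18556746) - 48478)) + 311878 = (-89 + (-892928416975/18556746 - 48478)) + 311878 = (-89 - 1792522349563/18556746) + 311878 = -1794173899957/18556746 + 311878 = 3993266929031/18556746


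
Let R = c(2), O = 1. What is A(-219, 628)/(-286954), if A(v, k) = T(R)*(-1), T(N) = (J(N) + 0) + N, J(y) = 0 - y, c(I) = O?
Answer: 0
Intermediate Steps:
c(I) = 1
R = 1
J(y) = -y
T(N) = 0 (T(N) = (-N + 0) + N = -N + N = 0)
A(v, k) = 0 (A(v, k) = 0*(-1) = 0)
A(-219, 628)/(-286954) = 0/(-286954) = 0*(-1/286954) = 0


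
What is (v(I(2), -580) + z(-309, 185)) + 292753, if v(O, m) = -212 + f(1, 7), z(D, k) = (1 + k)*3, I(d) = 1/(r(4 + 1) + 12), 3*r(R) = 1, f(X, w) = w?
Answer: 293106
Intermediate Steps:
r(R) = ⅓ (r(R) = (⅓)*1 = ⅓)
I(d) = 3/37 (I(d) = 1/(⅓ + 12) = 1/(37/3) = 3/37)
z(D, k) = 3 + 3*k
v(O, m) = -205 (v(O, m) = -212 + 7 = -205)
(v(I(2), -580) + z(-309, 185)) + 292753 = (-205 + (3 + 3*185)) + 292753 = (-205 + (3 + 555)) + 292753 = (-205 + 558) + 292753 = 353 + 292753 = 293106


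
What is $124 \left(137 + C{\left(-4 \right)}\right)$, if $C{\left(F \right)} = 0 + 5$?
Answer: $17608$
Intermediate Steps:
$C{\left(F \right)} = 5$
$124 \left(137 + C{\left(-4 \right)}\right) = 124 \left(137 + 5\right) = 124 \cdot 142 = 17608$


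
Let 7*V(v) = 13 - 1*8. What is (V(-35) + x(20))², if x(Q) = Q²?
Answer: 7868025/49 ≈ 1.6057e+5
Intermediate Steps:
V(v) = 5/7 (V(v) = (13 - 1*8)/7 = (13 - 8)/7 = (⅐)*5 = 5/7)
(V(-35) + x(20))² = (5/7 + 20²)² = (5/7 + 400)² = (2805/7)² = 7868025/49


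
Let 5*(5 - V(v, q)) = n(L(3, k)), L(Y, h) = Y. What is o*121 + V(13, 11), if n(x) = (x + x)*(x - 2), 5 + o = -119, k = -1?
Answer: -75001/5 ≈ -15000.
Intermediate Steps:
o = -124 (o = -5 - 119 = -124)
n(x) = 2*x*(-2 + x) (n(x) = (2*x)*(-2 + x) = 2*x*(-2 + x))
V(v, q) = 19/5 (V(v, q) = 5 - 2*3*(-2 + 3)/5 = 5 - 2*3/5 = 5 - ⅕*6 = 5 - 6/5 = 19/5)
o*121 + V(13, 11) = -124*121 + 19/5 = -15004 + 19/5 = -75001/5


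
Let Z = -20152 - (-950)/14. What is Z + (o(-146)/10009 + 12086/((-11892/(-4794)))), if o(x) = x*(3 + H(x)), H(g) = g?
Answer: -1056056896114/69432433 ≈ -15210.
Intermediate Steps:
o(x) = x*(3 + x)
Z = -140589/7 (Z = -20152 - (-950)/14 = -20152 - 1*(-475/7) = -20152 + 475/7 = -140589/7 ≈ -20084.)
Z + (o(-146)/10009 + 12086/((-11892/(-4794)))) = -140589/7 + (-146*(3 - 146)/10009 + 12086/((-11892/(-4794)))) = -140589/7 + (-146*(-143)*(1/10009) + 12086/((-11892*(-1/4794)))) = -140589/7 + (20878*(1/10009) + 12086/(1982/799)) = -140589/7 + (20878/10009 + 12086*(799/1982)) = -140589/7 + (20878/10009 + 4828357/991) = -140589/7 + 48347715311/9918919 = -1056056896114/69432433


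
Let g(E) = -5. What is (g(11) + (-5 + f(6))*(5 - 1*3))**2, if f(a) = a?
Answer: 9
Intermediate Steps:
(g(11) + (-5 + f(6))*(5 - 1*3))**2 = (-5 + (-5 + 6)*(5 - 1*3))**2 = (-5 + 1*(5 - 3))**2 = (-5 + 1*2)**2 = (-5 + 2)**2 = (-3)**2 = 9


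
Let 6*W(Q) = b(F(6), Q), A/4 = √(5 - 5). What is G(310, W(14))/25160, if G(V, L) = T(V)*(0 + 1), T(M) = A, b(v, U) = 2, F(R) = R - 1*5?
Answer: 0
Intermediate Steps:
F(R) = -5 + R (F(R) = R - 5 = -5 + R)
A = 0 (A = 4*√(5 - 5) = 4*√0 = 4*0 = 0)
T(M) = 0
W(Q) = ⅓ (W(Q) = (⅙)*2 = ⅓)
G(V, L) = 0 (G(V, L) = 0*(0 + 1) = 0*1 = 0)
G(310, W(14))/25160 = 0/25160 = 0*(1/25160) = 0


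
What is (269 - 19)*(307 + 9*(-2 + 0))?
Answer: 72250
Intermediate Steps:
(269 - 19)*(307 + 9*(-2 + 0)) = 250*(307 + 9*(-2)) = 250*(307 - 18) = 250*289 = 72250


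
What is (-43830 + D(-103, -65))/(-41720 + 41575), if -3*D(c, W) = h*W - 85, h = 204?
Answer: 23629/87 ≈ 271.60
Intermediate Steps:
D(c, W) = 85/3 - 68*W (D(c, W) = -(204*W - 85)/3 = -(-85 + 204*W)/3 = 85/3 - 68*W)
(-43830 + D(-103, -65))/(-41720 + 41575) = (-43830 + (85/3 - 68*(-65)))/(-41720 + 41575) = (-43830 + (85/3 + 4420))/(-145) = (-43830 + 13345/3)*(-1/145) = -118145/3*(-1/145) = 23629/87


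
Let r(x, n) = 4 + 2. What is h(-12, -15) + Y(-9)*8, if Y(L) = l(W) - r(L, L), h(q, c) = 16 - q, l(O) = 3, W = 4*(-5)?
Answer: 4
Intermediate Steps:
W = -20
r(x, n) = 6
Y(L) = -3 (Y(L) = 3 - 1*6 = 3 - 6 = -3)
h(-12, -15) + Y(-9)*8 = (16 - 1*(-12)) - 3*8 = (16 + 12) - 24 = 28 - 24 = 4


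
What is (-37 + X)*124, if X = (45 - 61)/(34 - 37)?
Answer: -11780/3 ≈ -3926.7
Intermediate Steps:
X = 16/3 (X = -16/(-3) = -16*(-⅓) = 16/3 ≈ 5.3333)
(-37 + X)*124 = (-37 + 16/3)*124 = -95/3*124 = -11780/3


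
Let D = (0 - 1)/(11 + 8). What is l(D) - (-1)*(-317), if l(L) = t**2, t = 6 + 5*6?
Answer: 979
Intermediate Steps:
D = -1/19 ≈ -0.052632
t = 36 (t = 6 + 30 = 36)
l(L) = 1296 (l(L) = 36**2 = 1296)
l(D) - (-1)*(-317) = 1296 - (-1)*(-317) = 1296 - 1*317 = 1296 - 317 = 979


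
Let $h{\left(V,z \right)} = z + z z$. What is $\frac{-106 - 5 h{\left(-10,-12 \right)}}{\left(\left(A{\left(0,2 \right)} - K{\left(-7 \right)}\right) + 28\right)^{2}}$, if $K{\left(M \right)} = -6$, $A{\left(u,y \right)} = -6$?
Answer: $- \frac{383}{392} \approx -0.97704$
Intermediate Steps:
$h{\left(V,z \right)} = z + z^{2}$
$\frac{-106 - 5 h{\left(-10,-12 \right)}}{\left(\left(A{\left(0,2 \right)} - K{\left(-7 \right)}\right) + 28\right)^{2}} = \frac{-106 - 5 \left(- 12 \left(1 - 12\right)\right)}{\left(\left(-6 - -6\right) + 28\right)^{2}} = \frac{-106 - 5 \left(\left(-12\right) \left(-11\right)\right)}{\left(\left(-6 + 6\right) + 28\right)^{2}} = \frac{-106 - 660}{\left(0 + 28\right)^{2}} = \frac{-106 - 660}{28^{2}} = - \frac{766}{784} = \left(-766\right) \frac{1}{784} = - \frac{383}{392}$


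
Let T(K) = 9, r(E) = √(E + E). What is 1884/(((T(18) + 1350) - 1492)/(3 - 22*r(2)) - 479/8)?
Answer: -617952/18575 ≈ -33.268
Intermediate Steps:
r(E) = √2*√E (r(E) = √(2*E) = √2*√E)
1884/(((T(18) + 1350) - 1492)/(3 - 22*r(2)) - 479/8) = 1884/(((9 + 1350) - 1492)/(3 - 22*√2*√2) - 479/8) = 1884/((1359 - 1492)/(3 - 22*2) - 479*⅛) = 1884/(-133/(3 - 44) - 479/8) = 1884/(-133/(-41) - 479/8) = 1884/(-133*(-1/41) - 479/8) = 1884/(133/41 - 479/8) = 1884/(-18575/328) = 1884*(-328/18575) = -617952/18575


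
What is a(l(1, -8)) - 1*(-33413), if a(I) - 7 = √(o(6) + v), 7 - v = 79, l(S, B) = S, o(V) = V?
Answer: 33420 + I*√66 ≈ 33420.0 + 8.124*I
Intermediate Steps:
v = -72 (v = 7 - 1*79 = 7 - 79 = -72)
a(I) = 7 + I*√66 (a(I) = 7 + √(6 - 72) = 7 + √(-66) = 7 + I*√66)
a(l(1, -8)) - 1*(-33413) = (7 + I*√66) - 1*(-33413) = (7 + I*√66) + 33413 = 33420 + I*√66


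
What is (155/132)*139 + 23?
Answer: 24581/132 ≈ 186.22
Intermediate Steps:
(155/132)*139 + 23 = 21545/132 + 23 = 24581/132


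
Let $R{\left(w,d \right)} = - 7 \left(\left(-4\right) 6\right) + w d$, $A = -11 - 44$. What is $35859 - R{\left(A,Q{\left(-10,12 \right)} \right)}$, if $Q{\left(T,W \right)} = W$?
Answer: $36351$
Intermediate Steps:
$A = -55$
$R{\left(w,d \right)} = 168 + d w$ ($R{\left(w,d \right)} = \left(-7\right) \left(-24\right) + d w = 168 + d w$)
$35859 - R{\left(A,Q{\left(-10,12 \right)} \right)} = 35859 - \left(168 + 12 \left(-55\right)\right) = 35859 - \left(168 - 660\right) = 35859 - -492 = 35859 + 492 = 36351$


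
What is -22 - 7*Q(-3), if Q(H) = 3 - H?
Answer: -64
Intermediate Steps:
-22 - 7*Q(-3) = -22 - 7*(3 - 1*(-3)) = -22 - 7*(3 + 3) = -22 - 7*6 = -22 - 42 = -64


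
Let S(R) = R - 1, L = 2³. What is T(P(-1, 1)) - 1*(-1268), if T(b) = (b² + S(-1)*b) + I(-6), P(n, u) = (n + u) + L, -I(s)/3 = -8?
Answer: 1340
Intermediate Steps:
L = 8
S(R) = -1 + R
I(s) = 24 (I(s) = -3*(-8) = 24)
P(n, u) = 8 + n + u (P(n, u) = (n + u) + 8 = 8 + n + u)
T(b) = 24 + b² - 2*b (T(b) = (b² + (-1 - 1)*b) + 24 = (b² - 2*b) + 24 = 24 + b² - 2*b)
T(P(-1, 1)) - 1*(-1268) = (24 + (8 - 1 + 1)² - 2*(8 - 1 + 1)) - 1*(-1268) = (24 + 8² - 2*8) + 1268 = (24 + 64 - 16) + 1268 = 72 + 1268 = 1340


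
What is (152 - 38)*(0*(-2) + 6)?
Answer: 684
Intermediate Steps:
(152 - 38)*(0*(-2) + 6) = 114*(0 + 6) = 114*6 = 684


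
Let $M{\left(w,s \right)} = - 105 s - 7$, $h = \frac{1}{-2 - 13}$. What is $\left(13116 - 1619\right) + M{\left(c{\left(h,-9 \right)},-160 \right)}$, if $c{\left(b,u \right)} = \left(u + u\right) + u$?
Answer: $28290$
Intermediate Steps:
$h = - \frac{1}{15}$ ($h = \frac{1}{-15} = - \frac{1}{15} \approx -0.066667$)
$c{\left(b,u \right)} = 3 u$ ($c{\left(b,u \right)} = 2 u + u = 3 u$)
$M{\left(w,s \right)} = -7 - 105 s$
$\left(13116 - 1619\right) + M{\left(c{\left(h,-9 \right)},-160 \right)} = \left(13116 - 1619\right) - -16793 = 11497 + \left(-7 + 16800\right) = 11497 + 16793 = 28290$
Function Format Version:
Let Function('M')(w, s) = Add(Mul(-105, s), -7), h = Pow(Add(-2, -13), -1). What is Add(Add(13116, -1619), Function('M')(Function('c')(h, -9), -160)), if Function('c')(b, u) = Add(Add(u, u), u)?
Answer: 28290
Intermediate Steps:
h = Rational(-1, 15) (h = Pow(-15, -1) = Rational(-1, 15) ≈ -0.066667)
Function('c')(b, u) = Mul(3, u) (Function('c')(b, u) = Add(Mul(2, u), u) = Mul(3, u))
Function('M')(w, s) = Add(-7, Mul(-105, s))
Add(Add(13116, -1619), Function('M')(Function('c')(h, -9), -160)) = Add(Add(13116, -1619), Add(-7, Mul(-105, -160))) = Add(11497, Add(-7, 16800)) = Add(11497, 16793) = 28290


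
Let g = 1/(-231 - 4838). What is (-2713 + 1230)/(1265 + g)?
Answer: -7517327/6412284 ≈ -1.1723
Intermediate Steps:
g = -1/5069 (g = 1/(-5069) = -1/5069 ≈ -0.00019728)
(-2713 + 1230)/(1265 + g) = (-2713 + 1230)/(1265 - 1/5069) = -1483/6412284/5069 = -1483*5069/6412284 = -7517327/6412284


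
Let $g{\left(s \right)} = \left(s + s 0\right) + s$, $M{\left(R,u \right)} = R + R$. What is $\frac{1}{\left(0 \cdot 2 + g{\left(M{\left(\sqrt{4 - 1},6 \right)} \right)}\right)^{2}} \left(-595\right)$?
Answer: $- \frac{595}{48} \approx -12.396$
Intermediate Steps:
$M{\left(R,u \right)} = 2 R$
$g{\left(s \right)} = 2 s$ ($g{\left(s \right)} = \left(s + 0\right) + s = s + s = 2 s$)
$\frac{1}{\left(0 \cdot 2 + g{\left(M{\left(\sqrt{4 - 1},6 \right)} \right)}\right)^{2}} \left(-595\right) = \frac{1}{\left(0 \cdot 2 + 2 \cdot 2 \sqrt{4 - 1}\right)^{2}} \left(-595\right) = \frac{1}{\left(0 + 2 \cdot 2 \sqrt{3}\right)^{2}} \left(-595\right) = \frac{1}{\left(0 + 4 \sqrt{3}\right)^{2}} \left(-595\right) = \frac{1}{\left(4 \sqrt{3}\right)^{2}} \left(-595\right) = \frac{1}{48} \left(-595\right) = - \frac{595}{48}$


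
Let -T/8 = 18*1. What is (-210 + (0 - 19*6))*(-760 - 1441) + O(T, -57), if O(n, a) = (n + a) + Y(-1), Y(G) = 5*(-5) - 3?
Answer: 712895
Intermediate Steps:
Y(G) = -28 (Y(G) = -25 - 3 = -28)
T = -144 ≈ -144.00
O(n, a) = -28 + a + n (O(n, a) = (n + a) - 28 = (a + n) - 28 = -28 + a + n)
(-210 + (0 - 19*6))*(-760 - 1441) + O(T, -57) = (-210 + (0 - 19*6))*(-760 - 1441) + (-28 - 57 - 144) = (-210 + (0 - 114))*(-2201) - 229 = (-210 - 114)*(-2201) - 229 = -324*(-2201) - 229 = 713124 - 229 = 712895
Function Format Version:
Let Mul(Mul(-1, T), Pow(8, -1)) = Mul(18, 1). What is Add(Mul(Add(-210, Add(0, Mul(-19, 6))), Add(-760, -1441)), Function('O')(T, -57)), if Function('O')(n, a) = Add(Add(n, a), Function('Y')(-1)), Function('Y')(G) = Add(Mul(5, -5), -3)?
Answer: 712895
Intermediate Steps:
Function('Y')(G) = -28 (Function('Y')(G) = Add(-25, -3) = -28)
T = -144 (T = Mul(-8, Mul(18, 1)) = Mul(-8, 18) = -144)
Function('O')(n, a) = Add(-28, a, n) (Function('O')(n, a) = Add(Add(n, a), -28) = Add(Add(a, n), -28) = Add(-28, a, n))
Add(Mul(Add(-210, Add(0, Mul(-19, 6))), Add(-760, -1441)), Function('O')(T, -57)) = Add(Mul(Add(-210, Add(0, Mul(-19, 6))), Add(-760, -1441)), Add(-28, -57, -144)) = Add(Mul(Add(-210, Add(0, -114)), -2201), -229) = Add(Mul(Add(-210, -114), -2201), -229) = Add(Mul(-324, -2201), -229) = Add(713124, -229) = 712895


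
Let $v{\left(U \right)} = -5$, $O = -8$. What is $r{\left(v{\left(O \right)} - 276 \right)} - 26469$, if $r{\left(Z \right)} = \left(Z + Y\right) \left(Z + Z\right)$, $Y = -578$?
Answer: $456289$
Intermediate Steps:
$r{\left(Z \right)} = 2 Z \left(-578 + Z\right)$ ($r{\left(Z \right)} = \left(Z - 578\right) \left(Z + Z\right) = \left(-578 + Z\right) 2 Z = 2 Z \left(-578 + Z\right)$)
$r{\left(v{\left(O \right)} - 276 \right)} - 26469 = 2 \left(-5 - 276\right) \left(-578 - 281\right) - 26469 = 2 \left(-281\right) \left(-578 - 281\right) - 26469 = 2 \left(-281\right) \left(-859\right) - 26469 = 482758 - 26469 = 456289$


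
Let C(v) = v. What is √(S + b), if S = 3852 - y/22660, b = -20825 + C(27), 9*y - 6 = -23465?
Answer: I*√19577921519365/33990 ≈ 130.18*I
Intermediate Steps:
y = -23459/9 (y = ⅔ + (⅑)*(-23465) = ⅔ - 23465/9 = -23459/9 ≈ -2606.6)
b = -20798 (b = -20825 + 27 = -20798)
S = 785600339/203940 (S = 3852 - (-23459)/(9*22660) = 3852 - 1*(-23459/203940) = 3852 + 23459/203940 = 785600339/203940 ≈ 3852.1)
√(S + b) = √(785600339/203940 - 20798) = √(-3455943781/203940) = I*√19577921519365/33990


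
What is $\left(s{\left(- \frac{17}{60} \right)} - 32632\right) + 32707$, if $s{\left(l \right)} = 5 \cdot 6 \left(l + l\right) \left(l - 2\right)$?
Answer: $\frac{6829}{60} \approx 113.82$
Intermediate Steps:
$s{\left(l \right)} = 60 l \left(-2 + l\right)$ ($s{\left(l \right)} = 30 \cdot 2 l \left(-2 + l\right) = 60 l \left(-2 + l\right)$)
$\left(s{\left(- \frac{17}{60} \right)} - 32632\right) + 32707 = \left(60 \left(- \frac{17}{60}\right) \left(-2 - \frac{17}{60}\right) - 32632\right) + 32707 = \left(60 \left(- \frac{17}{60}\right) \left(- \frac{137}{60}\right) - 32632\right) + 32707 = \left(\frac{2329}{60} - 32632\right) + 32707 = - \frac{1955591}{60} + 32707 = \frac{6829}{60}$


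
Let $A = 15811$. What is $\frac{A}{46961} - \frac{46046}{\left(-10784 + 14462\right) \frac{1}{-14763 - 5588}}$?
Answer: $\frac{22003186405582}{86361279} \approx 2.5478 \cdot 10^{5}$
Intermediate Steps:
$\frac{A}{46961} - \frac{46046}{\left(-10784 + 14462\right) \frac{1}{-14763 - 5588}} = \frac{15811}{46961} - \frac{46046}{\left(-10784 + 14462\right) \frac{1}{-14763 - 5588}} = 15811 \cdot \frac{1}{46961} - \frac{46046}{3678 \frac{1}{-20351}} = \frac{15811}{46961} - \frac{46046}{3678 \left(- \frac{1}{20351}\right)} = \frac{15811}{46961} - \frac{46046}{- \frac{3678}{20351}} = \frac{15811}{46961} - - \frac{468541073}{1839} = \frac{15811}{46961} + \frac{468541073}{1839} = \frac{22003186405582}{86361279}$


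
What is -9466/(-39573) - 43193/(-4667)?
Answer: 1753454411/184687191 ≈ 9.4942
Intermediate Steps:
-9466/(-39573) - 43193/(-4667) = -9466*(-1/39573) - 43193*(-1/4667) = 9466/39573 + 43193/4667 = 1753454411/184687191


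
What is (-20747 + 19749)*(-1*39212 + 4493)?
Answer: 34649562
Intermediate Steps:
(-20747 + 19749)*(-1*39212 + 4493) = -998*(-39212 + 4493) = -998*(-34719) = 34649562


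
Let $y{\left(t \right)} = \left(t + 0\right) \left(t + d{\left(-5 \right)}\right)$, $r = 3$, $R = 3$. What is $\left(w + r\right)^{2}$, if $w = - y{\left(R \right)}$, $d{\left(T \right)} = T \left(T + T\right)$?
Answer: $24336$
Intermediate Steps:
$d{\left(T \right)} = 2 T^{2}$ ($d{\left(T \right)} = T 2 T = 2 T^{2}$)
$y{\left(t \right)} = t \left(50 + t\right)$ ($y{\left(t \right)} = \left(t + 0\right) \left(t + 2 \left(-5\right)^{2}\right) = t \left(t + 2 \cdot 25\right) = t \left(t + 50\right) = t \left(50 + t\right)$)
$w = -159$ ($w = - 3 \left(50 + 3\right) = - 3 \cdot 53 = \left(-1\right) 159 = -159$)
$\left(w + r\right)^{2} = \left(-159 + 3\right)^{2} = \left(-156\right)^{2} = 24336$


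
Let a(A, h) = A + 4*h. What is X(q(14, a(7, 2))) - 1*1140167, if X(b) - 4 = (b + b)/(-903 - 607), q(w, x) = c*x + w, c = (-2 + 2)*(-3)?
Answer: -860823079/755 ≈ -1.1402e+6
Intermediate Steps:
c = 0 (c = 0*(-3) = 0)
q(w, x) = w (q(w, x) = 0*x + w = 0 + w = w)
X(b) = 4 - b/755 (X(b) = 4 + (b + b)/(-903 - 607) = 4 + (2*b)/(-1510) = 4 + (2*b)*(-1/1510) = 4 - b/755)
X(q(14, a(7, 2))) - 1*1140167 = (4 - 1/755*14) - 1*1140167 = (4 - 14/755) - 1140167 = 3006/755 - 1140167 = -860823079/755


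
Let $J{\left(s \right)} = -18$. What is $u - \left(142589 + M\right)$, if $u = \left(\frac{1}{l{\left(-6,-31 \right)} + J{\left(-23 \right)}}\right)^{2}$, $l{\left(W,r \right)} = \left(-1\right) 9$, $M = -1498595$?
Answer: $\frac{988528375}{729} \approx 1.356 \cdot 10^{6}$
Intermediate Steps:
$l{\left(W,r \right)} = -9$
$u = \frac{1}{729}$ ($u = \left(\frac{1}{-9 - 18}\right)^{2} = \left(\frac{1}{-27}\right)^{2} = \left(- \frac{1}{27}\right)^{2} = \frac{1}{729} \approx 0.0013717$)
$u - \left(142589 + M\right) = \frac{1}{729} - \left(142589 - 1498595\right) = \frac{1}{729} - -1356006 = \frac{1}{729} + 1356006 = \frac{988528375}{729}$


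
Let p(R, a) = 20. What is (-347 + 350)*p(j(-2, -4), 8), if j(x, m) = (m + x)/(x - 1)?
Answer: 60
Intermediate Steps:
j(x, m) = (m + x)/(-1 + x)
(-347 + 350)*p(j(-2, -4), 8) = (-347 + 350)*20 = 3*20 = 60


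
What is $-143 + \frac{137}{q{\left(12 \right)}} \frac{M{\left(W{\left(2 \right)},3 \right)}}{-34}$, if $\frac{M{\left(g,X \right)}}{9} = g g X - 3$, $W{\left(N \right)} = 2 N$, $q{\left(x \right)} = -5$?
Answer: $\frac{6235}{34} \approx 183.38$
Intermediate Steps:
$M{\left(g,X \right)} = -27 + 9 X g^{2}$ ($M{\left(g,X \right)} = 9 \left(g g X - 3\right) = 9 \left(g^{2} X - 3\right) = 9 \left(X g^{2} - 3\right) = 9 \left(-3 + X g^{2}\right) = -27 + 9 X g^{2}$)
$-143 + \frac{137}{q{\left(12 \right)}} \frac{M{\left(W{\left(2 \right)},3 \right)}}{-34} = -143 + \frac{137}{-5} \frac{-27 + 9 \cdot 3 \left(2 \cdot 2\right)^{2}}{-34} = -143 + 137 \left(- \frac{1}{5}\right) \left(-27 + 9 \cdot 3 \cdot 4^{2}\right) \left(- \frac{1}{34}\right) = -143 - \frac{137 \left(-27 + 9 \cdot 3 \cdot 16\right) \left(- \frac{1}{34}\right)}{5} = -143 - \frac{137 \left(-27 + 432\right) \left(- \frac{1}{34}\right)}{5} = -143 - \frac{137 \cdot 405 \left(- \frac{1}{34}\right)}{5} = -143 - - \frac{11097}{34} = -143 + \frac{11097}{34} = \frac{6235}{34}$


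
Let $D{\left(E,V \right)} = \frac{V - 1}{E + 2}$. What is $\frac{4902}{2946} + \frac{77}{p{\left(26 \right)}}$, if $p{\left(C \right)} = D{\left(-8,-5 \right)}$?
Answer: $\frac{38624}{491} \approx 78.664$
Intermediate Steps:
$D{\left(E,V \right)} = \frac{-1 + V}{2 + E}$
$p{\left(C \right)} = 1$ ($p{\left(C \right)} = \frac{-1 - 5}{2 - 8} = \frac{1}{-6} \left(-6\right) = \left(- \frac{1}{6}\right) \left(-6\right) = 1$)
$\frac{4902}{2946} + \frac{77}{p{\left(26 \right)}} = \frac{4902}{2946} + \frac{77}{1} = 4902 \cdot \frac{1}{2946} + 77 \cdot 1 = \frac{817}{491} + 77 = \frac{38624}{491}$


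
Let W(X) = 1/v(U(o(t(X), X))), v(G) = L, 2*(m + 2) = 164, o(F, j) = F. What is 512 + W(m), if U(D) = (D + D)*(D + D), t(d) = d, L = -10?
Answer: 5119/10 ≈ 511.90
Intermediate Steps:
m = 80 (m = -2 + (1/2)*164 = -2 + 82 = 80)
U(D) = 4*D**2 (U(D) = (2*D)*(2*D) = 4*D**2)
v(G) = -10
W(X) = -1/10 (W(X) = 1/(-10) = -1/10)
512 + W(m) = 512 - 1/10 = 5119/10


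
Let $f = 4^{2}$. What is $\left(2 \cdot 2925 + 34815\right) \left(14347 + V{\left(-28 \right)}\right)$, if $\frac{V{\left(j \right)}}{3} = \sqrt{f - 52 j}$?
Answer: $583420755 + 975960 \sqrt{23} \approx 5.881 \cdot 10^{8}$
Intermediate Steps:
$f = 16$
$V{\left(j \right)} = 3 \sqrt{16 - 52 j}$
$\left(2 \cdot 2925 + 34815\right) \left(14347 + V{\left(-28 \right)}\right) = \left(2 \cdot 2925 + 34815\right) \left(14347 + 6 \sqrt{4 - -364}\right) = \left(5850 + 34815\right) \left(14347 + 6 \sqrt{4 + 364}\right) = 40665 \left(14347 + 6 \sqrt{368}\right) = 40665 \left(14347 + 6 \cdot 4 \sqrt{23}\right) = 40665 \left(14347 + 24 \sqrt{23}\right) = 583420755 + 975960 \sqrt{23}$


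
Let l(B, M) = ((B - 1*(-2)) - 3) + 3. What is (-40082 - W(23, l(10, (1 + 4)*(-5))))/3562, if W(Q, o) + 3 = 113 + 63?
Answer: -40255/3562 ≈ -11.301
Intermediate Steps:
l(B, M) = 2 + B (l(B, M) = ((B + 2) - 3) + 3 = ((2 + B) - 3) + 3 = (-1 + B) + 3 = 2 + B)
W(Q, o) = 173 (W(Q, o) = -3 + (113 + 63) = -3 + 176 = 173)
(-40082 - W(23, l(10, (1 + 4)*(-5))))/3562 = (-40082 - 1*173)/3562 = (-40082 - 173)*(1/3562) = -40255*1/3562 = -40255/3562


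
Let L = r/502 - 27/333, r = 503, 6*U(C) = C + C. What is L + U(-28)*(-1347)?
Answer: 233529433/18574 ≈ 12573.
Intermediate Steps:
U(C) = C/3 (U(C) = (C + C)/6 = (2*C)/6 = C/3)
L = 17105/18574 (L = 503/502 - 27/333 = 503*(1/502) - 27*1/333 = 503/502 - 3/37 = 17105/18574 ≈ 0.92091)
L + U(-28)*(-1347) = 17105/18574 + ((⅓)*(-28))*(-1347) = 17105/18574 - 28/3*(-1347) = 17105/18574 + 12572 = 233529433/18574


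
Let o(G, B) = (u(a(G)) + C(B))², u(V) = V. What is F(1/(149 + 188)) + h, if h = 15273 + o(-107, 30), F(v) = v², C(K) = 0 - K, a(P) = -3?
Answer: 1858215979/113569 ≈ 16362.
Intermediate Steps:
C(K) = -K
o(G, B) = (-3 - B)²
h = 16362 (h = 15273 + (3 + 30)² = 15273 + 33² = 15273 + 1089 = 16362)
F(1/(149 + 188)) + h = (1/(149 + 188))² + 16362 = (1/337)² + 16362 = 1/113569 + 16362 = 1858215979/113569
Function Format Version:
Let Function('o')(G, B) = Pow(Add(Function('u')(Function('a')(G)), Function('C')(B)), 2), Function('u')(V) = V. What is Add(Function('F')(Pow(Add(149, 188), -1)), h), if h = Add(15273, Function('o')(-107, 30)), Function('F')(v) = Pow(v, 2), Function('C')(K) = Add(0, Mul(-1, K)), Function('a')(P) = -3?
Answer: Rational(1858215979, 113569) ≈ 16362.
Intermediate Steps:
Function('C')(K) = Mul(-1, K)
Function('o')(G, B) = Pow(Add(-3, Mul(-1, B)), 2)
h = 16362 (h = Add(15273, Pow(Add(3, 30), 2)) = Add(15273, Pow(33, 2)) = Add(15273, 1089) = 16362)
Add(Function('F')(Pow(Add(149, 188), -1)), h) = Add(Pow(Pow(Add(149, 188), -1), 2), 16362) = Add(Pow(Pow(337, -1), 2), 16362) = Add(Pow(Rational(1, 337), 2), 16362) = Add(Rational(1, 113569), 16362) = Rational(1858215979, 113569)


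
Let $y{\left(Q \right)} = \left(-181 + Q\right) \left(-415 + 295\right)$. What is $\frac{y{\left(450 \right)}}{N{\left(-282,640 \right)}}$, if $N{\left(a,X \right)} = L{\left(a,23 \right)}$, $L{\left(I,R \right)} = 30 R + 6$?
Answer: $- \frac{1345}{29} \approx -46.379$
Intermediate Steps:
$L{\left(I,R \right)} = 6 + 30 R$
$N{\left(a,X \right)} = 696$ ($N{\left(a,X \right)} = 6 + 30 \cdot 23 = 6 + 690 = 696$)
$y{\left(Q \right)} = 21720 - 120 Q$ ($y{\left(Q \right)} = \left(-181 + Q\right) \left(-120\right) = 21720 - 120 Q$)
$\frac{y{\left(450 \right)}}{N{\left(-282,640 \right)}} = \frac{21720 - 54000}{696} = \left(21720 - 54000\right) \frac{1}{696} = \left(-32280\right) \frac{1}{696} = - \frac{1345}{29}$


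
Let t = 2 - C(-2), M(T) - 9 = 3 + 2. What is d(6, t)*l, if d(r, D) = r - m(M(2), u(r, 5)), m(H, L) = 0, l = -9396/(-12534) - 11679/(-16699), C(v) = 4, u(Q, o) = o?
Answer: 303288390/34884211 ≈ 8.6941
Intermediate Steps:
M(T) = 14 (M(T) = 9 + (3 + 2) = 9 + 5 = 14)
l = 50548065/34884211 (l = -9396*(-1/12534) - 11679*(-1/16699) = 1566/2089 + 11679/16699 = 50548065/34884211 ≈ 1.4490)
t = -2 (t = 2 - 1*4 = 2 - 4 = -2)
d(r, D) = r (d(r, D) = r - 1*0 = r + 0 = r)
d(6, t)*l = 6*(50548065/34884211) = 303288390/34884211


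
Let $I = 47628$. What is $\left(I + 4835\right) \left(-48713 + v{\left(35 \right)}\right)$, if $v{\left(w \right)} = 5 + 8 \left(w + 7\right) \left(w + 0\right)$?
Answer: $-1938402924$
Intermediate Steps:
$v{\left(w \right)} = 5 + 8 w \left(7 + w\right)$ ($v{\left(w \right)} = 5 + 8 \left(7 + w\right) w = 5 + 8 w \left(7 + w\right)$)
$\left(I + 4835\right) \left(-48713 + v{\left(35 \right)}\right) = \left(47628 + 4835\right) \left(-48713 + \left(5 + 8 \cdot 35^{2} + 56 \cdot 35\right)\right) = 52463 \left(-48713 + \left(5 + 8 \cdot 1225 + 1960\right)\right) = 52463 \left(-48713 + \left(5 + 9800 + 1960\right)\right) = 52463 \left(-48713 + 11765\right) = 52463 \left(-36948\right) = -1938402924$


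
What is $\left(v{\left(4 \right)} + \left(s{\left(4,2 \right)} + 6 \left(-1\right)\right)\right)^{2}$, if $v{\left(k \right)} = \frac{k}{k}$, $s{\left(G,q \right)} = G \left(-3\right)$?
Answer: $289$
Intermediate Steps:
$s{\left(G,q \right)} = - 3 G$
$v{\left(k \right)} = 1$
$\left(v{\left(4 \right)} + \left(s{\left(4,2 \right)} + 6 \left(-1\right)\right)\right)^{2} = \left(1 + \left(\left(-3\right) 4 + 6 \left(-1\right)\right)\right)^{2} = \left(1 - 18\right)^{2} = \left(-17\right)^{2} = 289$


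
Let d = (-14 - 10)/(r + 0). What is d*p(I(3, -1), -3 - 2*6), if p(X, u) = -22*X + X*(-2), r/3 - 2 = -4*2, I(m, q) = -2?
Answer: 64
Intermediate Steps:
r = -18 (r = 6 + 3*(-4*2) = 6 + 3*(-8) = 6 - 24 = -18)
p(X, u) = -24*X (p(X, u) = -22*X - 2*X = -24*X)
d = 4/3 (d = (-14 - 10)/(-18 + 0) = -24/(-18) = -24*(-1/18) = 4/3 ≈ 1.3333)
d*p(I(3, -1), -3 - 2*6) = 4*(-24*(-2))/3 = (4/3)*48 = 64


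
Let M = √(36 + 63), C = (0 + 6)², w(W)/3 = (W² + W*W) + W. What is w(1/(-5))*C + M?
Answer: -324/25 + 3*√11 ≈ -3.0101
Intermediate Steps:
w(W) = 3*W + 6*W² (w(W) = 3*((W² + W*W) + W) = 3*((W² + W²) + W) = 3*(2*W² + W) = 3*(W + 2*W²) = 3*W + 6*W²)
C = 36 (C = 6² = 36)
M = 3*√11 (M = √99 = 3*√11 ≈ 9.9499)
w(1/(-5))*C + M = (3*(1 + 2/(-5))/(-5))*36 + 3*√11 = (3*(-⅕)*(1 + 2*(-⅕)))*36 + 3*√11 = (3*(-⅕)*(1 - ⅖))*36 + 3*√11 = (3*(-⅕)*(⅗))*36 + 3*√11 = -9/25*36 + 3*√11 = -324/25 + 3*√11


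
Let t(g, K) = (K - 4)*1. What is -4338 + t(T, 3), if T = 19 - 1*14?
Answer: -4339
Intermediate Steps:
T = 5 (T = 19 - 14 = 5)
t(g, K) = -4 + K (t(g, K) = (-4 + K)*1 = -4 + K)
-4338 + t(T, 3) = -4338 + (-4 + 3) = -4338 - 1 = -4339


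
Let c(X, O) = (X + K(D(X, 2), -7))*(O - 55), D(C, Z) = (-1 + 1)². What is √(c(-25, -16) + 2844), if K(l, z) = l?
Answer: √4619 ≈ 67.963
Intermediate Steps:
D(C, Z) = 0 (D(C, Z) = 0² = 0)
c(X, O) = X*(-55 + O) (c(X, O) = (X + 0)*(O - 55) = X*(-55 + O))
√(c(-25, -16) + 2844) = √(-25*(-55 - 16) + 2844) = √(-25*(-71) + 2844) = √(1775 + 2844) = √4619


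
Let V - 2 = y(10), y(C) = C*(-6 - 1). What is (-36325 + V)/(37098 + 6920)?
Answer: -36393/44018 ≈ -0.82678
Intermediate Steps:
y(C) = -7*C (y(C) = C*(-7) = -7*C)
V = -68 (V = 2 - 7*10 = 2 - 70 = -68)
(-36325 + V)/(37098 + 6920) = (-36325 - 68)/(37098 + 6920) = -36393/44018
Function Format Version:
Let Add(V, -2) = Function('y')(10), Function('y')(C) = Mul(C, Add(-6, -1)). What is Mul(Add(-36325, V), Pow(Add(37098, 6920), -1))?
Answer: Rational(-36393, 44018) ≈ -0.82678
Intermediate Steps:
Function('y')(C) = Mul(-7, C) (Function('y')(C) = Mul(C, -7) = Mul(-7, C))
V = -68 (V = Add(2, Mul(-7, 10)) = Add(2, -70) = -68)
Mul(Add(-36325, V), Pow(Add(37098, 6920), -1)) = Mul(Add(-36325, -68), Pow(Add(37098, 6920), -1)) = Mul(-36393, Pow(44018, -1)) = Mul(-36393, Rational(1, 44018)) = Rational(-36393, 44018)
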